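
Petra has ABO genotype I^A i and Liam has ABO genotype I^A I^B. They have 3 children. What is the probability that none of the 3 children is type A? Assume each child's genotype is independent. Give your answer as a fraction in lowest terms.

ABO cross I^A i × I^A I^B → 1/2 A, 1/4 B, 1/4 AB.
So P(type A) = 1/2 per child.
P(not type A) = 1/2 for one child; (1/2)^3 = 1/8.

1/8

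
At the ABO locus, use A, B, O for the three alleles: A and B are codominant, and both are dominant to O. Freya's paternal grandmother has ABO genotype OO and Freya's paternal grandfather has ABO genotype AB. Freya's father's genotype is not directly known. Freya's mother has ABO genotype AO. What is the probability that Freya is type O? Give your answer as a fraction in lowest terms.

1/4

Freya's father's ABO genotype from OO × AB: 1/2 AO, 1/2 BO.
Crossing each possibility with the mother AO and summing P(type O): 1/2·1/4 + 1/2·1/4 = 1/4.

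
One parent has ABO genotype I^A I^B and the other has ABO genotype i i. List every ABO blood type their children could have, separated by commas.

A, B

Gametes from I^A I^B × i i give offspring ABO genotypes I^A i, I^B i, i.e. phenotypes A, B.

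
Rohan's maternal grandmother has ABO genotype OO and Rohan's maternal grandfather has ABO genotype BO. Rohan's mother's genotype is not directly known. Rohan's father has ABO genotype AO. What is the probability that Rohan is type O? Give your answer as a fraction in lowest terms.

3/8

Rohan's mother's ABO genotype from OO × BO: 1/2 BO, 1/2 OO.
Crossing each possibility with the father AO and summing P(type O): 1/2·1/4 + 1/2·1/2 = 3/8.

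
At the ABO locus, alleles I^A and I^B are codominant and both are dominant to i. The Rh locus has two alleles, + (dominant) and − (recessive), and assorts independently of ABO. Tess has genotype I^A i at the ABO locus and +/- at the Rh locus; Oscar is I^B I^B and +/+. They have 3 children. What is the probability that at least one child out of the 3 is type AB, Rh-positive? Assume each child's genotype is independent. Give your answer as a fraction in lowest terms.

ABO cross I^A i × I^B I^B → 1/2 B, 1/2 AB.
Rh cross +/- × +/+ → 1 Rh+; so P(type AB, Rh-positive) = 1/2 × 1 = 1/2 per child.
P(none) = (1/2)^3 = 1/8; P(at least one) = 1 − 1/8 = 7/8.

7/8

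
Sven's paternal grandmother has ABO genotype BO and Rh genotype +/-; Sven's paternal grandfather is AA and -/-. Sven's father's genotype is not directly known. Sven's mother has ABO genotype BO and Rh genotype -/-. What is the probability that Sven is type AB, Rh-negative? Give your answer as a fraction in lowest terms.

Sven's father's ABO genotype from BO × AA: 1/2 AB, 1/2 AO.
Crossing each possibility with the mother BO and summing P(type AB): 1/2·1/4 + 1/2·1/4 = 1/4.
Similarly for Rh via the father's Rh distribution: P(Rh-) = 3/4.
Independent loci: 1/4 × 3/4 = 3/16.

3/16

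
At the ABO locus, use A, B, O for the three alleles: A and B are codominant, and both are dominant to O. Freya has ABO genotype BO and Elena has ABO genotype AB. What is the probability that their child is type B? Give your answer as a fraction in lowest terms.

1/2

ABO cross BO × AB → offspring phenotypes: 1/4 A, 1/2 B, 1/4 AB.
So P(type B) = 1/2.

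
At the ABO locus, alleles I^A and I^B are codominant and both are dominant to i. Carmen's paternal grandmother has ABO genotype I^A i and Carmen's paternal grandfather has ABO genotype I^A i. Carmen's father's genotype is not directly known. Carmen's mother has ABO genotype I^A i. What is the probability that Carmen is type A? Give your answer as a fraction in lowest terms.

Carmen's father's ABO genotype from I^A i × I^A i: 1/4 I^A I^A, 1/2 I^A i, 1/4 i i.
Crossing each possibility with the mother I^A i and summing P(type A): 1/4·1 + 1/2·3/4 + 1/4·1/2 = 3/4.

3/4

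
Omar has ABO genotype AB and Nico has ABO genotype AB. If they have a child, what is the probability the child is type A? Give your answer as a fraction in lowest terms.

ABO cross AB × AB → offspring phenotypes: 1/4 A, 1/4 B, 1/2 AB.
So P(type A) = 1/4.

1/4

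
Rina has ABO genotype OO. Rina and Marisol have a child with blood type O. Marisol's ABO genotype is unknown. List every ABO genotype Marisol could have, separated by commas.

AO, BO, OO

For each candidate genotype of Marisol, check whether crossing it with OO can produce every observed child phenotype.
  AA → possible child types {A} ✗
  AB → possible child types {A, B} ✗
  AO → possible child types {O, A} ✓
  BB → possible child types {B} ✗
  BO → possible child types {O, B} ✓
  OO → possible child types {O} ✓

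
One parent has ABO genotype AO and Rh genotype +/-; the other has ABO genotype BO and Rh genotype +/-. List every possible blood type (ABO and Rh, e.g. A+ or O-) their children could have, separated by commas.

Gametes from AO × BO give offspring ABO genotypes AB, AO, BO, OO, i.e. phenotypes O, A, B, AB.
Rh cross +/- × +/- → phenotypes Rh+, Rh-.
Combining independently: O+, O-, A+, A-, B+, B-, AB+, AB-.

O+, O-, A+, A-, B+, B-, AB+, AB-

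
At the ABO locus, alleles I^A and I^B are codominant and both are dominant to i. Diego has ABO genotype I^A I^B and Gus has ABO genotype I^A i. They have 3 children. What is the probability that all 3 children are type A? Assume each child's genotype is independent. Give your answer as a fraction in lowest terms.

ABO cross I^A I^B × I^A i → 1/2 A, 1/4 B, 1/4 AB.
So P(type A) = 1/2 per child.
All 3 independent: (1/2)^3 = 1/8.

1/8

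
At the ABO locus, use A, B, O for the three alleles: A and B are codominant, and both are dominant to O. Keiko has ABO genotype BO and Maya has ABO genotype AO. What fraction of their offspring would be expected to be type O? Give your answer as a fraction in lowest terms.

1/4

ABO cross BO × AO → offspring phenotypes: 1/4 O, 1/4 A, 1/4 B, 1/4 AB.
So P(type O) = 1/4.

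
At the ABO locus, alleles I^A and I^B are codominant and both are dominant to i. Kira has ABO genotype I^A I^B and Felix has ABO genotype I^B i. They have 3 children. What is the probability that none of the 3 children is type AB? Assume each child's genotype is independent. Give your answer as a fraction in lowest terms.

ABO cross I^A I^B × I^B i → 1/4 A, 1/2 B, 1/4 AB.
So P(type AB) = 1/4 per child.
P(not type AB) = 3/4 for one child; (3/4)^3 = 27/64.

27/64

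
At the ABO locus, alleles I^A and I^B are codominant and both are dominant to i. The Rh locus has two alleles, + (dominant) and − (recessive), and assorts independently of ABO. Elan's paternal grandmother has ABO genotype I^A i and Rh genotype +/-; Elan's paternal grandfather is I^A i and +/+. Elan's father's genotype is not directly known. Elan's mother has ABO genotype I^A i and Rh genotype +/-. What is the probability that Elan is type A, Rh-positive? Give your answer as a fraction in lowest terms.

21/32

Elan's father's ABO genotype from I^A i × I^A i: 1/4 I^A I^A, 1/2 I^A i, 1/4 i i.
Crossing each possibility with the mother I^A i and summing P(type A): 1/4·1 + 1/2·3/4 + 1/4·1/2 = 3/4.
Similarly for Rh via the father's Rh distribution: P(Rh+) = 7/8.
Independent loci: 3/4 × 7/8 = 21/32.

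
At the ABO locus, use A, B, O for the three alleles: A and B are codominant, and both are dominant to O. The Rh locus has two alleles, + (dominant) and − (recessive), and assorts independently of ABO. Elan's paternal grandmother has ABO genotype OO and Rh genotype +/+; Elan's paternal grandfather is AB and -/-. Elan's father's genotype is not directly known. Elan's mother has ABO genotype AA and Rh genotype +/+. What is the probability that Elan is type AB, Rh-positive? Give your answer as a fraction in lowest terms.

1/4

Elan's father's ABO genotype from OO × AB: 1/2 AO, 1/2 BO.
Crossing each possibility with the mother AA and summing P(type AB): 1/2·0 + 1/2·1/2 = 1/4.
Similarly for Rh via the father's Rh distribution: P(Rh+) = 1.
Independent loci: 1/4 × 1 = 1/4.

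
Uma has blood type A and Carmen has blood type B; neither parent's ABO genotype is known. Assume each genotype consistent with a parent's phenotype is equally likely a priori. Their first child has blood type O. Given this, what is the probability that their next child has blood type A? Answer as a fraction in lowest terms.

1/4

Possible genotypes: Uma ∈ {I^A I^A, I^A i}; Carmen ∈ {I^B I^B, I^B i}.
Weight each parental genotype pair by prior × P(type-O child):
  I^A i × I^B i: posterior weight 1; P(next child type A) = 1/4.
Weighted sum = 1/4.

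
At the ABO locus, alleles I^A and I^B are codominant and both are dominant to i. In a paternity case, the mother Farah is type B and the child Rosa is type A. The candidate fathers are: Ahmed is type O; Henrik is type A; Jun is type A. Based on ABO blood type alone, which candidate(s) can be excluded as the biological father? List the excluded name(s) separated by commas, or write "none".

A candidate is excluded only if no genotype consistent with his phenotype could produce a type A child with a type B mother.
Ahmed (type O): no genotype consistent with that phenotype can produce a type-A child with a type-B mother.

Ahmed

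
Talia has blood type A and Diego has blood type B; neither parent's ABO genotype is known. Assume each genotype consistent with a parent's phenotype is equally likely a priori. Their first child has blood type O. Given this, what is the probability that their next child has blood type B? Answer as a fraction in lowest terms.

1/4

Possible genotypes: Talia ∈ {I^A I^A, I^A i}; Diego ∈ {I^B I^B, I^B i}.
Weight each parental genotype pair by prior × P(type-O child):
  I^A i × I^B i: posterior weight 1; P(next child type B) = 1/4.
Weighted sum = 1/4.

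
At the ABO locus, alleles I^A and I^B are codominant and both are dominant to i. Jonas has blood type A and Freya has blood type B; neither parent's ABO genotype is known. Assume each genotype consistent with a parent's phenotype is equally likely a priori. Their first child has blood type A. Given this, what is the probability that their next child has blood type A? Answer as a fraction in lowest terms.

Possible genotypes: Jonas ∈ {I^A I^A, I^A i}; Freya ∈ {I^B I^B, I^B i}.
Weight each parental genotype pair by prior × P(type-A child):
  I^A I^A × I^B i: posterior weight 2/3; P(next child type A) = 1/2.
  I^A i × I^B i: posterior weight 1/3; P(next child type A) = 1/4.
Weighted sum = 5/12.

5/12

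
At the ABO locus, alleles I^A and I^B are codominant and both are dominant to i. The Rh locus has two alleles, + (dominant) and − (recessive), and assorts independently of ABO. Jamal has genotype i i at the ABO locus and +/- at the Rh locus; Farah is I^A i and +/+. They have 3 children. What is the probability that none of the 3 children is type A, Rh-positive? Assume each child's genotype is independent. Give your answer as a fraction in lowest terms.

ABO cross i i × I^A i → 1/2 O, 1/2 A.
Rh cross +/- × +/+ → 1 Rh+; so P(type A, Rh-positive) = 1/2 × 1 = 1/2 per child.
P(not type A, Rh-positive) = 1/2 for one child; (1/2)^3 = 1/8.

1/8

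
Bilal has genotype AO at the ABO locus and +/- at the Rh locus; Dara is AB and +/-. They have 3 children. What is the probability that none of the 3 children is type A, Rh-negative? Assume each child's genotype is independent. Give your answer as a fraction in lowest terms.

343/512

ABO cross AO × AB → 1/2 A, 1/4 B, 1/4 AB.
Rh cross +/- × +/- → 3/4 Rh+, 1/4 Rh-; so P(type A, Rh-negative) = 1/2 × 1/4 = 1/8 per child.
P(not type A, Rh-negative) = 7/8 for one child; (7/8)^3 = 343/512.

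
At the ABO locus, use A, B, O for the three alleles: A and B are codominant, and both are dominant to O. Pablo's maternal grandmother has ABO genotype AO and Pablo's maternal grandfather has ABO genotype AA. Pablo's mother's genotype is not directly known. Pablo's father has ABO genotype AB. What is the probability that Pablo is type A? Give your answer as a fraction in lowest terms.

1/2

Pablo's mother's ABO genotype from AO × AA: 1/2 AA, 1/2 AO.
Crossing each possibility with the father AB and summing P(type A): 1/2·1/2 + 1/2·1/2 = 1/2.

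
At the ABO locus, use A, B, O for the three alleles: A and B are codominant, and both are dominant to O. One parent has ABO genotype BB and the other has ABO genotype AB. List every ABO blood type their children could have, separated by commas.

Gametes from BB × AB give offspring ABO genotypes AB, BB, i.e. phenotypes B, AB.

B, AB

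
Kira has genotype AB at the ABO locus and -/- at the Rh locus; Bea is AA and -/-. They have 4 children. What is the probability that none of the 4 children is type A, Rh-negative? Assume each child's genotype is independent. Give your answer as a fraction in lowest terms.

1/16

ABO cross AB × AA → 1/2 A, 1/2 AB.
Rh cross -/- × -/- → 1 Rh-; so P(type A, Rh-negative) = 1/2 × 1 = 1/2 per child.
P(not type A, Rh-negative) = 1/2 for one child; (1/2)^4 = 1/16.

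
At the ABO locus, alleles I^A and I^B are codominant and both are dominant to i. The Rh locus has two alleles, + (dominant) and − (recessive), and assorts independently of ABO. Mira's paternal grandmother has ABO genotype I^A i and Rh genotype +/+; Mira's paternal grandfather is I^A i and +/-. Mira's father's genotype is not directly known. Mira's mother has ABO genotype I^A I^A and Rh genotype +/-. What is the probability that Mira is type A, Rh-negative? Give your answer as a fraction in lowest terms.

Mira's father's ABO genotype from I^A i × I^A i: 1/4 I^A I^A, 1/2 I^A i, 1/4 i i.
Crossing each possibility with the mother I^A I^A and summing P(type A): 1/4·1 + 1/2·1 + 1/4·1 = 1.
Similarly for Rh via the father's Rh distribution: P(Rh-) = 1/8.
Independent loci: 1 × 1/8 = 1/8.

1/8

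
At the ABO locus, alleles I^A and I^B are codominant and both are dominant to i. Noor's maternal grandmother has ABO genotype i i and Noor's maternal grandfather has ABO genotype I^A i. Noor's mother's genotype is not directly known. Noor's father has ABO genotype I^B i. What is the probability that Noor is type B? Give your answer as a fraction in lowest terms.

Noor's mother's ABO genotype from i i × I^A i: 1/2 I^A i, 1/2 i i.
Crossing each possibility with the father I^B i and summing P(type B): 1/2·1/4 + 1/2·1/2 = 3/8.

3/8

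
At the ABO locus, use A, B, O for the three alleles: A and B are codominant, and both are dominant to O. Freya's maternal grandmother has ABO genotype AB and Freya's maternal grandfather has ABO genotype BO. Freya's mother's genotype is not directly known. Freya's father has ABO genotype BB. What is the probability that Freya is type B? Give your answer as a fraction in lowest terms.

Freya's mother's ABO genotype from AB × BO: 1/4 AB, 1/4 AO, 1/4 BB, 1/4 BO.
Crossing each possibility with the father BB and summing P(type B): 1/4·1/2 + 1/4·1/2 + 1/4·1 + 1/4·1 = 3/4.

3/4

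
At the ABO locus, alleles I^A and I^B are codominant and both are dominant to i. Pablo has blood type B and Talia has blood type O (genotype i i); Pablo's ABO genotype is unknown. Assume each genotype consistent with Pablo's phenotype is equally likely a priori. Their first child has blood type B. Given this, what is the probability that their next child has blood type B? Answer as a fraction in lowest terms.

Possible genotypes: Pablo ∈ {I^B I^B, I^B i}; Talia ∈ {i i}.
Weight each parental genotype pair by prior × P(type-B child):
  I^B I^B × i i: posterior weight 2/3; P(next child type B) = 1.
  I^B i × i i: posterior weight 1/3; P(next child type B) = 1/2.
Weighted sum = 5/6.

5/6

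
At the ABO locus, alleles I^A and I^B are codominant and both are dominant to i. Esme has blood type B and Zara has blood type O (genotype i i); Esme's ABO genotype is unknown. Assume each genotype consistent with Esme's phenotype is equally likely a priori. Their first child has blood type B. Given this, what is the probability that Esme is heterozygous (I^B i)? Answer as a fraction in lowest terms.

1/3

Possible genotypes: Esme ∈ {I^B I^B, I^B i}; Zara ∈ {i i}.
Weight each parental genotype pair by prior × P(type-B child):
  I^B I^B × i i: posterior weight 2/3.
  I^B i × i i: posterior weight 1/3.
Sum the posterior weight over pairs where Esme is I^B i: 1/3.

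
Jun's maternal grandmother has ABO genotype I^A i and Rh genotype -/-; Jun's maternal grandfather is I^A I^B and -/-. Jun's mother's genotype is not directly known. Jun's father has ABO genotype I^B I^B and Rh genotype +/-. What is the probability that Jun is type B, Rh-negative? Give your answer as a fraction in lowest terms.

1/4

Jun's mother's ABO genotype from I^A i × I^A I^B: 1/4 I^A I^A, 1/4 I^A I^B, 1/4 I^A i, 1/4 I^B i.
Crossing each possibility with the father I^B I^B and summing P(type B): 1/4·0 + 1/4·1/2 + 1/4·1/2 + 1/4·1 = 1/2.
Similarly for Rh via the mother's Rh distribution: P(Rh-) = 1/2.
Independent loci: 1/2 × 1/2 = 1/4.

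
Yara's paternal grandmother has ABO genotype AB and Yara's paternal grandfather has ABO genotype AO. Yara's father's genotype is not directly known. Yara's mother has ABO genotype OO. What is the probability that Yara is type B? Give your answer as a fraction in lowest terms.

Yara's father's ABO genotype from AB × AO: 1/4 AA, 1/4 AB, 1/4 AO, 1/4 BO.
Crossing each possibility with the mother OO and summing P(type B): 1/4·0 + 1/4·1/2 + 1/4·0 + 1/4·1/2 = 1/4.

1/4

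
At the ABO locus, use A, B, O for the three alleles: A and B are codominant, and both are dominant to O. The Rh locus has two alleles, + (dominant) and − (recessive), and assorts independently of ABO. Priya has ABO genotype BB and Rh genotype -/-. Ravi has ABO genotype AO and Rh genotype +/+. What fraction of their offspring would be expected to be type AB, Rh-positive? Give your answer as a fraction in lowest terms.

1/2

ABO cross BB × AO → offspring phenotypes: 1/2 B, 1/2 AB.
Rh cross -/- × +/+ → 1 Rh+.
Independent loci: P(type AB, Rh-positive) = 1/2 × 1 = 1/2.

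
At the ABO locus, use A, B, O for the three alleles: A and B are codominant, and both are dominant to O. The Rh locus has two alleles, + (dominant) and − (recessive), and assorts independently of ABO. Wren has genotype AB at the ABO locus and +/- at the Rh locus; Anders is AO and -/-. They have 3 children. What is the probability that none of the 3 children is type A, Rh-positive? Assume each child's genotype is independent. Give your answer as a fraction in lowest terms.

ABO cross AB × AO → 1/2 A, 1/4 B, 1/4 AB.
Rh cross +/- × -/- → 1/2 Rh+, 1/2 Rh-; so P(type A, Rh-positive) = 1/2 × 1/2 = 1/4 per child.
P(not type A, Rh-positive) = 3/4 for one child; (3/4)^3 = 27/64.

27/64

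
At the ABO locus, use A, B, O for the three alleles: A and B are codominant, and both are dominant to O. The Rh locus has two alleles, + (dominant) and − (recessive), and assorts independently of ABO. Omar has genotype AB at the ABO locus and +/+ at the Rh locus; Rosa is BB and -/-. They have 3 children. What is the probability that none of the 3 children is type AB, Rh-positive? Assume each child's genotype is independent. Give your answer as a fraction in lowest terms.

1/8

ABO cross AB × BB → 1/2 B, 1/2 AB.
Rh cross +/+ × -/- → 1 Rh+; so P(type AB, Rh-positive) = 1/2 × 1 = 1/2 per child.
P(not type AB, Rh-positive) = 1/2 for one child; (1/2)^3 = 1/8.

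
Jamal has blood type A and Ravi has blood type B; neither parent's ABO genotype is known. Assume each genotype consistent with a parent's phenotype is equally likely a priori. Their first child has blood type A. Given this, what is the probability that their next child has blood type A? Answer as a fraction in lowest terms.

5/12

Possible genotypes: Jamal ∈ {I^A I^A, I^A i}; Ravi ∈ {I^B I^B, I^B i}.
Weight each parental genotype pair by prior × P(type-A child):
  I^A I^A × I^B i: posterior weight 2/3; P(next child type A) = 1/2.
  I^A i × I^B i: posterior weight 1/3; P(next child type A) = 1/4.
Weighted sum = 5/12.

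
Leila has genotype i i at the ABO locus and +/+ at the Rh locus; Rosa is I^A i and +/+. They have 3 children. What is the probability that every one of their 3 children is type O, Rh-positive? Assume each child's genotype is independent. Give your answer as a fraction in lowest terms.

ABO cross i i × I^A i → 1/2 O, 1/2 A.
Rh cross +/+ × +/+ → 1 Rh+; so P(type O, Rh-positive) = 1/2 × 1 = 1/2 per child.
All 3 independent: (1/2)^3 = 1/8.

1/8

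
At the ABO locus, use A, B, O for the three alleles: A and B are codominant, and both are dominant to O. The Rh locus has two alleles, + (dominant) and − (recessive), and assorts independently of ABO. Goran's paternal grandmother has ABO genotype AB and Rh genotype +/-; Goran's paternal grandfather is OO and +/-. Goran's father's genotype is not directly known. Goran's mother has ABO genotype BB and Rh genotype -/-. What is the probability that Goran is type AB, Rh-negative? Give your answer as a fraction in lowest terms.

Goran's father's ABO genotype from AB × OO: 1/2 AO, 1/2 BO.
Crossing each possibility with the mother BB and summing P(type AB): 1/2·1/2 + 1/2·0 = 1/4.
Similarly for Rh via the father's Rh distribution: P(Rh-) = 1/2.
Independent loci: 1/4 × 1/2 = 1/8.

1/8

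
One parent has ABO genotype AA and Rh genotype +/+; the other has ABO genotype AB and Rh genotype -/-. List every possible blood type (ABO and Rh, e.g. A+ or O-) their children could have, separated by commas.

Gametes from AA × AB give offspring ABO genotypes AA, AB, i.e. phenotypes A, AB.
Rh cross +/+ × -/- → phenotypes Rh+.
Combining independently: A+, AB+.

A+, AB+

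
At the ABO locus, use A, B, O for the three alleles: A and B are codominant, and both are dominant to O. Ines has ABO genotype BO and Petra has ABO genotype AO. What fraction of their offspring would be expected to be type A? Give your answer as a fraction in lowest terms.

1/4

ABO cross BO × AO → offspring phenotypes: 1/4 O, 1/4 A, 1/4 B, 1/4 AB.
So P(type A) = 1/4.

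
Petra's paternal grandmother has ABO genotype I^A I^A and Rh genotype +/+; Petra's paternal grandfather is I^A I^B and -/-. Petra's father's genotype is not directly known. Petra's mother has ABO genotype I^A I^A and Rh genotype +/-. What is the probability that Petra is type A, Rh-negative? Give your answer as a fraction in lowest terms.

Petra's father's ABO genotype from I^A I^A × I^A I^B: 1/2 I^A I^A, 1/2 I^A I^B.
Crossing each possibility with the mother I^A I^A and summing P(type A): 1/2·1 + 1/2·1/2 = 3/4.
Similarly for Rh via the father's Rh distribution: P(Rh-) = 1/4.
Independent loci: 3/4 × 1/4 = 3/16.

3/16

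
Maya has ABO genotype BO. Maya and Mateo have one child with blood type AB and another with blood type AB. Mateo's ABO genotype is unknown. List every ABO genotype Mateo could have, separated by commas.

For each candidate genotype of Mateo, check whether crossing it with BO can produce every observed child phenotype.
  AA → possible child types {A, AB} ✓
  AB → possible child types {A, B, AB} ✓
  AO → possible child types {O, A, B, AB} ✓
  BB → possible child types {B} ✗
  BO → possible child types {O, B} ✗
  OO → possible child types {O, B} ✗

AA, AB, AO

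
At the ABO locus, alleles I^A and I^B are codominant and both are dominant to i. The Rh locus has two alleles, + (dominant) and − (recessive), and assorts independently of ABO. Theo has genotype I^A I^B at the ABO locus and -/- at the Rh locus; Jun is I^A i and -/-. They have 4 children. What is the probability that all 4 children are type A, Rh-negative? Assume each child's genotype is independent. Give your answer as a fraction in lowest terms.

ABO cross I^A I^B × I^A i → 1/2 A, 1/4 B, 1/4 AB.
Rh cross -/- × -/- → 1 Rh-; so P(type A, Rh-negative) = 1/2 × 1 = 1/2 per child.
All 4 independent: (1/2)^4 = 1/16.

1/16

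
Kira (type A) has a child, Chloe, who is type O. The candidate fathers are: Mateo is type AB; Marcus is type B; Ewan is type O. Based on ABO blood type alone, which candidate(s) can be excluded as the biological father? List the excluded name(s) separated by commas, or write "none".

A candidate is excluded only if no genotype consistent with his phenotype could produce a type O child with a type A mother.
Mateo (type AB): no genotype consistent with that phenotype can produce a type-O child with a type-A mother.

Mateo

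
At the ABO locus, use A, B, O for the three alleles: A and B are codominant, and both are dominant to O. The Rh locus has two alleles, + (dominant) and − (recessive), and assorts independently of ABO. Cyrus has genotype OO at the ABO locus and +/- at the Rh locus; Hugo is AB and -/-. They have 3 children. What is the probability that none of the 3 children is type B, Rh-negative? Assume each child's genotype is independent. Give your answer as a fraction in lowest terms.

ABO cross OO × AB → 1/2 A, 1/2 B.
Rh cross +/- × -/- → 1/2 Rh+, 1/2 Rh-; so P(type B, Rh-negative) = 1/2 × 1/2 = 1/4 per child.
P(not type B, Rh-negative) = 3/4 for one child; (3/4)^3 = 27/64.

27/64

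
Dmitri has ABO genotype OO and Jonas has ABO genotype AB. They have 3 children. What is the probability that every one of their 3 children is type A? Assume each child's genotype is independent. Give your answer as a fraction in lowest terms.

1/8

ABO cross OO × AB → 1/2 A, 1/2 B.
So P(type A) = 1/2 per child.
All 3 independent: (1/2)^3 = 1/8.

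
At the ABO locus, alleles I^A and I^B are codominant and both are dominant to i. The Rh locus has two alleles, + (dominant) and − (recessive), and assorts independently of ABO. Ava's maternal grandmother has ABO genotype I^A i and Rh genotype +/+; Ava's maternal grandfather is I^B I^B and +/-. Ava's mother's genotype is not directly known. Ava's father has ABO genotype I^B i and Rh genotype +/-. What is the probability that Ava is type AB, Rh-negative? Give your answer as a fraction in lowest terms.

Ava's mother's ABO genotype from I^A i × I^B I^B: 1/2 I^A I^B, 1/2 I^B i.
Crossing each possibility with the father I^B i and summing P(type AB): 1/2·1/4 + 1/2·0 = 1/8.
Similarly for Rh via the mother's Rh distribution: P(Rh-) = 1/8.
Independent loci: 1/8 × 1/8 = 1/64.

1/64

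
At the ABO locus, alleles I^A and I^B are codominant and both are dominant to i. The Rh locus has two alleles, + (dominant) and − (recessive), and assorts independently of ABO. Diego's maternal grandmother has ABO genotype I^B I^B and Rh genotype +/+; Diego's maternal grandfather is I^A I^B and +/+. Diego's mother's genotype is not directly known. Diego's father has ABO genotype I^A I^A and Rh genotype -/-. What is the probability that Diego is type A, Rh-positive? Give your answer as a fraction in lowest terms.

Diego's mother's ABO genotype from I^B I^B × I^A I^B: 1/2 I^A I^B, 1/2 I^B I^B.
Crossing each possibility with the father I^A I^A and summing P(type A): 1/2·1/2 + 1/2·0 = 1/4.
Similarly for Rh via the mother's Rh distribution: P(Rh+) = 1.
Independent loci: 1/4 × 1 = 1/4.

1/4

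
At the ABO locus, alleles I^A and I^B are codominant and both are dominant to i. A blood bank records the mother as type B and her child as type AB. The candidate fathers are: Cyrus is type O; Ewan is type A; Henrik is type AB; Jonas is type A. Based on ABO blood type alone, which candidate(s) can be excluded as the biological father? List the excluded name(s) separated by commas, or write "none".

A candidate is excluded only if no genotype consistent with his phenotype could produce a type AB child with a type B mother.
Cyrus (type O): no genotype consistent with that phenotype can produce a type-AB child with a type-B mother.

Cyrus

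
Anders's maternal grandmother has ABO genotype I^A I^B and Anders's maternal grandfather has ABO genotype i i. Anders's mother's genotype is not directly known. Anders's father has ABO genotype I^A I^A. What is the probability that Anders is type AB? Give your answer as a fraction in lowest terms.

Anders's mother's ABO genotype from I^A I^B × i i: 1/2 I^A i, 1/2 I^B i.
Crossing each possibility with the father I^A I^A and summing P(type AB): 1/2·0 + 1/2·1/2 = 1/4.

1/4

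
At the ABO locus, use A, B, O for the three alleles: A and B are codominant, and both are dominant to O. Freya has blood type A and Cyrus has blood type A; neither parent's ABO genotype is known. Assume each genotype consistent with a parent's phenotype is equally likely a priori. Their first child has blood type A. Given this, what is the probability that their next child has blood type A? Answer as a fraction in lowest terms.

19/20

Possible genotypes: Freya ∈ {AA, AO}; Cyrus ∈ {AA, AO}.
Weight each parental genotype pair by prior × P(type-A child):
  AA × AA: posterior weight 4/15; P(next child type A) = 1.
  AA × AO: posterior weight 4/15; P(next child type A) = 1.
  AO × AA: posterior weight 4/15; P(next child type A) = 1.
  AO × AO: posterior weight 1/5; P(next child type A) = 3/4.
Weighted sum = 19/20.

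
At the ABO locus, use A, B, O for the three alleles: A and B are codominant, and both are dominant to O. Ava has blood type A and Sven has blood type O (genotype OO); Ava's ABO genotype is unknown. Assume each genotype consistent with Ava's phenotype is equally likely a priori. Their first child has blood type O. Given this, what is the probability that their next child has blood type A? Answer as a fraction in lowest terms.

Possible genotypes: Ava ∈ {AA, AO}; Sven ∈ {OO}.
Weight each parental genotype pair by prior × P(type-O child):
  AO × OO: posterior weight 1; P(next child type A) = 1/2.
Weighted sum = 1/2.

1/2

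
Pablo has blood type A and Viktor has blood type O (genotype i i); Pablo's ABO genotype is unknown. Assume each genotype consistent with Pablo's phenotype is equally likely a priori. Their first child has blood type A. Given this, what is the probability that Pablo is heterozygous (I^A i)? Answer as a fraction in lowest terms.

Possible genotypes: Pablo ∈ {I^A I^A, I^A i}; Viktor ∈ {i i}.
Weight each parental genotype pair by prior × P(type-A child):
  I^A I^A × i i: posterior weight 2/3.
  I^A i × i i: posterior weight 1/3.
Sum the posterior weight over pairs where Pablo is I^A i: 1/3.

1/3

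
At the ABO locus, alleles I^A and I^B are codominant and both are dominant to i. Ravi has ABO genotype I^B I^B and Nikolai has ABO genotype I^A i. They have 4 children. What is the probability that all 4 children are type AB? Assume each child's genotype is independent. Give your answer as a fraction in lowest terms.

ABO cross I^B I^B × I^A i → 1/2 B, 1/2 AB.
So P(type AB) = 1/2 per child.
All 4 independent: (1/2)^4 = 1/16.

1/16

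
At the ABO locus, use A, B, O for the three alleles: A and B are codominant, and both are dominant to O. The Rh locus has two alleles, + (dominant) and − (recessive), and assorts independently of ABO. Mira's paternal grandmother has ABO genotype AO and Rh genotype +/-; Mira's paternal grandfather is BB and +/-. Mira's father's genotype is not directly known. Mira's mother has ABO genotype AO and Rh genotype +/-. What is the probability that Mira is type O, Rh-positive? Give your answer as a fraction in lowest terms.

3/32

Mira's father's ABO genotype from AO × BB: 1/2 AB, 1/2 BO.
Crossing each possibility with the mother AO and summing P(type O): 1/2·0 + 1/2·1/4 = 1/8.
Similarly for Rh via the father's Rh distribution: P(Rh+) = 3/4.
Independent loci: 1/8 × 3/4 = 3/32.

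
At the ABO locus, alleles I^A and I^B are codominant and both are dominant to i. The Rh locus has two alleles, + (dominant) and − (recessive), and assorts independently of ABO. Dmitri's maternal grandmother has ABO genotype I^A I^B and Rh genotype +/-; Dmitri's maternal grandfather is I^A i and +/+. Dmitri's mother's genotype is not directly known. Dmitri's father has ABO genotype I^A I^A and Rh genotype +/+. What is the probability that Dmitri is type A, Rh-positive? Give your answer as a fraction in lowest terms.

3/4

Dmitri's mother's ABO genotype from I^A I^B × I^A i: 1/4 I^A I^A, 1/4 I^A I^B, 1/4 I^A i, 1/4 I^B i.
Crossing each possibility with the father I^A I^A and summing P(type A): 1/4·1 + 1/4·1/2 + 1/4·1 + 1/4·1/2 = 3/4.
Similarly for Rh via the mother's Rh distribution: P(Rh+) = 1.
Independent loci: 3/4 × 1 = 3/4.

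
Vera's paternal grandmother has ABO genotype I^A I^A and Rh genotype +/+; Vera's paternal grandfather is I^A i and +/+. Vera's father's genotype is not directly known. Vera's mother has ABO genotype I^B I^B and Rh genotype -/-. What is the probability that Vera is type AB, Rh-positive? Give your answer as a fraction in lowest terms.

3/4

Vera's father's ABO genotype from I^A I^A × I^A i: 1/2 I^A I^A, 1/2 I^A i.
Crossing each possibility with the mother I^B I^B and summing P(type AB): 1/2·1 + 1/2·1/2 = 3/4.
Similarly for Rh via the father's Rh distribution: P(Rh+) = 1.
Independent loci: 3/4 × 1 = 3/4.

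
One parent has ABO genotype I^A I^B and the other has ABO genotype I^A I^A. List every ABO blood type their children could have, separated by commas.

A, AB

Gametes from I^A I^B × I^A I^A give offspring ABO genotypes I^A I^A, I^A I^B, i.e. phenotypes A, AB.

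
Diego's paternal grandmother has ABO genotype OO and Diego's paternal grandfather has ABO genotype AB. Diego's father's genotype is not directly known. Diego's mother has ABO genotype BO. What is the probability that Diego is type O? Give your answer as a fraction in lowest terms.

Diego's father's ABO genotype from OO × AB: 1/2 AO, 1/2 BO.
Crossing each possibility with the mother BO and summing P(type O): 1/2·1/4 + 1/2·1/4 = 1/4.

1/4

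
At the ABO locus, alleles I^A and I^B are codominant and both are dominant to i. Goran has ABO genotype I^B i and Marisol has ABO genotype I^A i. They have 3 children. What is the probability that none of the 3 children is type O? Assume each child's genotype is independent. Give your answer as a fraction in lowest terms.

27/64

ABO cross I^B i × I^A i → 1/4 O, 1/4 A, 1/4 B, 1/4 AB.
So P(type O) = 1/4 per child.
P(not type O) = 3/4 for one child; (3/4)^3 = 27/64.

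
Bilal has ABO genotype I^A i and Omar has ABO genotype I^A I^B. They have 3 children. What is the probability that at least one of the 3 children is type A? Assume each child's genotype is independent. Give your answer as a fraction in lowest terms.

7/8

ABO cross I^A i × I^A I^B → 1/2 A, 1/4 B, 1/4 AB.
So P(type A) = 1/2 per child.
P(none) = (1/2)^3 = 1/8; P(at least one) = 1 − 1/8 = 7/8.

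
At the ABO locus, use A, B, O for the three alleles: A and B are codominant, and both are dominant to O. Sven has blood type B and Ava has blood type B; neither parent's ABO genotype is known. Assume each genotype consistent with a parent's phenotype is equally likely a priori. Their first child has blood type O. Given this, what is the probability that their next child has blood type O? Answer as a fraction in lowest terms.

1/4

Possible genotypes: Sven ∈ {BB, BO}; Ava ∈ {BB, BO}.
Weight each parental genotype pair by prior × P(type-O child):
  BO × BO: posterior weight 1; P(next child type O) = 1/4.
Weighted sum = 1/4.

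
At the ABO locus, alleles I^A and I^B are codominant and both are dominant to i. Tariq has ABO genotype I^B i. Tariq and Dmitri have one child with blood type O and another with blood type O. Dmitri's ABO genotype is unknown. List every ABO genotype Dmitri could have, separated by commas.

For each candidate genotype of Dmitri, check whether crossing it with I^B i can produce every observed child phenotype.
  I^A I^A → possible child types {A, AB} ✗
  I^A I^B → possible child types {A, B, AB} ✗
  I^A i → possible child types {O, A, B, AB} ✓
  I^B I^B → possible child types {B} ✗
  I^B i → possible child types {O, B} ✓
  i i → possible child types {O, B} ✓

I^A i, I^B i, i i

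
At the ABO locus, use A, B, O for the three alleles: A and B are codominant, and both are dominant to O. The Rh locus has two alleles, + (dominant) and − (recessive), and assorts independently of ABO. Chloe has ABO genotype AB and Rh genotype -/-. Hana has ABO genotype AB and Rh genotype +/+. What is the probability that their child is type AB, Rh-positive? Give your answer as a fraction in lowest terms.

ABO cross AB × AB → offspring phenotypes: 1/4 A, 1/4 B, 1/2 AB.
Rh cross -/- × +/+ → 1 Rh+.
Independent loci: P(type AB, Rh-positive) = 1/2 × 1 = 1/2.

1/2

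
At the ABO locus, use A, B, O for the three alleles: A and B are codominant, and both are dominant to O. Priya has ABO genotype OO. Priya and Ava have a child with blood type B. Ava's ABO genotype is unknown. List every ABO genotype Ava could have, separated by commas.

For each candidate genotype of Ava, check whether crossing it with OO can produce every observed child phenotype.
  AA → possible child types {A} ✗
  AB → possible child types {A, B} ✓
  AO → possible child types {O, A} ✗
  BB → possible child types {B} ✓
  BO → possible child types {O, B} ✓
  OO → possible child types {O} ✗

AB, BB, BO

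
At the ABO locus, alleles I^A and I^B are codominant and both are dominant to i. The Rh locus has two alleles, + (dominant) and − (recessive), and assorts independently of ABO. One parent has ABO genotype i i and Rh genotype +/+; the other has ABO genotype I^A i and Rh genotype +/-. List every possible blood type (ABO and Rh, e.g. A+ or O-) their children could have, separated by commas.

O+, A+

Gametes from i i × I^A i give offspring ABO genotypes I^A i, i i, i.e. phenotypes O, A.
Rh cross +/+ × +/- → phenotypes Rh+.
Combining independently: O+, A+.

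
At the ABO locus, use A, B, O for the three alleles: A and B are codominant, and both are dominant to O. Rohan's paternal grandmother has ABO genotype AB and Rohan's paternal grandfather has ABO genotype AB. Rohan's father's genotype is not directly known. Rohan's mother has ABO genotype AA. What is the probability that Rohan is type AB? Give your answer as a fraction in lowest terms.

Rohan's father's ABO genotype from AB × AB: 1/4 AA, 1/2 AB, 1/4 BB.
Crossing each possibility with the mother AA and summing P(type AB): 1/4·0 + 1/2·1/2 + 1/4·1 = 1/2.

1/2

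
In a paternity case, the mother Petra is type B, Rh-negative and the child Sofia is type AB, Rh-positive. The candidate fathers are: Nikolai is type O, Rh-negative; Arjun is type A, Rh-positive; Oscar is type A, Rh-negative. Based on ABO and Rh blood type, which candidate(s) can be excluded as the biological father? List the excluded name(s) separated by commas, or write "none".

A candidate is excluded only if no genotype consistent with his phenotype could produce a type AB, Rh-positive child with a type B, Rh-negative mother.
Nikolai (type O, Rh-): no genotype consistent with that phenotype can produce a type-AB Rh+ child with a type-B mother.
Oscar (type A, Rh-): no genotype consistent with that phenotype can produce a type-AB Rh+ child with a type-B mother.

Nikolai, Oscar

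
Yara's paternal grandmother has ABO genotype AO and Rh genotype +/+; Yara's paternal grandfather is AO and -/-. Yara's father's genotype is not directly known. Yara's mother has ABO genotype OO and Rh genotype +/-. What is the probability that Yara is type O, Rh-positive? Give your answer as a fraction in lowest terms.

Yara's father's ABO genotype from AO × AO: 1/4 AA, 1/2 AO, 1/4 OO.
Crossing each possibility with the mother OO and summing P(type O): 1/4·0 + 1/2·1/2 + 1/4·1 = 1/2.
Similarly for Rh via the father's Rh distribution: P(Rh+) = 3/4.
Independent loci: 1/2 × 3/4 = 3/8.

3/8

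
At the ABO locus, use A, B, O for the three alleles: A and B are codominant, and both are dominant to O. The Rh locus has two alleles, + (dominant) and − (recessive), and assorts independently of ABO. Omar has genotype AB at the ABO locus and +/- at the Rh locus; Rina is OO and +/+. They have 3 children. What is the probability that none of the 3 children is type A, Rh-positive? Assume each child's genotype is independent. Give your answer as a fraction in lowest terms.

ABO cross AB × OO → 1/2 A, 1/2 B.
Rh cross +/- × +/+ → 1 Rh+; so P(type A, Rh-positive) = 1/2 × 1 = 1/2 per child.
P(not type A, Rh-positive) = 1/2 for one child; (1/2)^3 = 1/8.

1/8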